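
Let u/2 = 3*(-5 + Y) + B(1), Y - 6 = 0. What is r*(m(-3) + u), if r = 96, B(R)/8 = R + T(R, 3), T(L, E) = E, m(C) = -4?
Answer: 6336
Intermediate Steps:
Y = 6 (Y = 6 + 0 = 6)
B(R) = 24 + 8*R (B(R) = 8*(R + 3) = 8*(3 + R) = 24 + 8*R)
u = 70 (u = 2*(3*(-5 + 6) + (24 + 8*1)) = 2*(3*1 + (24 + 8)) = 2*(3 + 32) = 2*35 = 70)
r*(m(-3) + u) = 96*(-4 + 70) = 96*66 = 6336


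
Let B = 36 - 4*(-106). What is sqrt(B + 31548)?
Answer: 2*sqrt(8002) ≈ 178.91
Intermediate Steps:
B = 460 (B = 36 + 424 = 460)
sqrt(B + 31548) = sqrt(460 + 31548) = sqrt(32008) = 2*sqrt(8002)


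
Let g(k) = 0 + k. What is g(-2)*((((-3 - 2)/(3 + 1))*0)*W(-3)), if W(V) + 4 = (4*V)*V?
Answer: 0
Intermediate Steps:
g(k) = k
W(V) = -4 + 4*V² (W(V) = -4 + (4*V)*V = -4 + 4*V²)
g(-2)*((((-3 - 2)/(3 + 1))*0)*W(-3)) = -2*((-3 - 2)/(3 + 1))*0*(-4 + 4*(-3)²) = -2*-5/4*0*(-4 + 4*9) = -2*-5*¼*0*(-4 + 36) = -2*(-5/4*0)*32 = -0*32 = -2*0 = 0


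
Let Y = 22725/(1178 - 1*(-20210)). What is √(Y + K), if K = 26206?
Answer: √2997082543591/10694 ≈ 161.89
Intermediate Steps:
Y = 22725/21388 (Y = 22725/(1178 + 20210) = 22725/21388 ≈ 1.0625)
√(Y + K) = √(22725/21388 + 26206) = √(560516653/21388) = √2997082543591/10694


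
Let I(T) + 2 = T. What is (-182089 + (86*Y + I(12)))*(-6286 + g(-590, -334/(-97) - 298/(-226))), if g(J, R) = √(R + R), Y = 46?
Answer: 1119681178 - 178123*√1144218790/10961 ≈ 1.1191e+9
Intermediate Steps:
I(T) = -2 + T
g(J, R) = √2*√R (g(J, R) = √(2*R) = √2*√R)
(-182089 + (86*Y + I(12)))*(-6286 + g(-590, -334/(-97) - 298/(-226))) = (-182089 + (86*46 + (-2 + 12)))*(-6286 + √2*√(-334/(-97) - 298/(-226))) = (-182089 + (3956 + 10))*(-6286 + √2*√(-334*(-1/97) - 298*(-1/226))) = (-182089 + 3966)*(-6286 + √2*√(334/97 + 149/113)) = -178123*(-6286 + √2*√(52195/10961)) = -178123*(-6286 + √2*(√572109395/10961)) = -178123*(-6286 + √1144218790/10961) = 1119681178 - 178123*√1144218790/10961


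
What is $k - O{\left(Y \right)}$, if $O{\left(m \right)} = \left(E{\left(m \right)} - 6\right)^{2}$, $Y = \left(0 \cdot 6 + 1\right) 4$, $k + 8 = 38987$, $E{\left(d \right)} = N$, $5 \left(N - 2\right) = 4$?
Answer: $\frac{974219}{25} \approx 38969.0$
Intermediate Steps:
$N = \frac{14}{5}$ ($N = 2 + \frac{1}{5} \cdot 4 = 2 + \frac{4}{5} = \frac{14}{5} \approx 2.8$)
$E{\left(d \right)} = \frac{14}{5}$
$k = 38979$ ($k = -8 + 38987 = 38979$)
$Y = 4$ ($Y = \left(0 + 1\right) 4 = 1 \cdot 4 = 4$)
$O{\left(m \right)} = \frac{256}{25}$ ($O{\left(m \right)} = \left(\frac{14}{5} - 6\right)^{2} = \left(- \frac{16}{5}\right)^{2} = \frac{256}{25}$)
$k - O{\left(Y \right)} = 38979 - \frac{256}{25} = \frac{974219}{25}$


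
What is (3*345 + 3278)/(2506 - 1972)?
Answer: 4313/534 ≈ 8.0768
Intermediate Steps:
(3*345 + 3278)/(2506 - 1972) = (1035 + 3278)/534 = 4313*(1/534) = 4313/534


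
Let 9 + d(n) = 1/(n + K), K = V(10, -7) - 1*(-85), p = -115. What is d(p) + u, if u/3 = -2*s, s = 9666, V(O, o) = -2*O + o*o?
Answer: -58006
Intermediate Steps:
V(O, o) = o² - 2*O (V(O, o) = -2*O + o² = o² - 2*O)
K = 114 (K = ((-7)² - 2*10) - 1*(-85) = (49 - 20) + 85 = 29 + 85 = 114)
d(n) = -9 + 1/(114 + n) (d(n) = -9 + 1/(n + 114) = -9 + 1/(114 + n))
u = -57996 (u = 3*(-2*9666) = 3*(-19332) = -57996)
d(p) + u = (-1025 - 9*(-115))/(114 - 115) - 57996 = (-1025 + 1035)/(-1) - 57996 = -1*10 - 57996 = -10 - 57996 = -58006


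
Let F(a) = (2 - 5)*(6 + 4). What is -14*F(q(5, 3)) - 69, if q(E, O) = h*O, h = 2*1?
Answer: 351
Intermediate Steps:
h = 2
q(E, O) = 2*O
F(a) = -30 (F(a) = -3*10 = -30)
-14*F(q(5, 3)) - 69 = -14*(-30) - 69 = 420 - 69 = 351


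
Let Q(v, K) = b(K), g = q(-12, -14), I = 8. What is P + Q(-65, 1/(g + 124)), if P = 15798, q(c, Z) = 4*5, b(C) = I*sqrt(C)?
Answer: 47396/3 ≈ 15799.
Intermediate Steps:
b(C) = 8*sqrt(C)
q(c, Z) = 20
g = 20
Q(v, K) = 8*sqrt(K)
P + Q(-65, 1/(g + 124)) = 15798 + 8*sqrt(1/(20 + 124)) = 15798 + 8*sqrt(1/144) = 15798 + 8*(1/12) = 15798 + 2/3 = 47396/3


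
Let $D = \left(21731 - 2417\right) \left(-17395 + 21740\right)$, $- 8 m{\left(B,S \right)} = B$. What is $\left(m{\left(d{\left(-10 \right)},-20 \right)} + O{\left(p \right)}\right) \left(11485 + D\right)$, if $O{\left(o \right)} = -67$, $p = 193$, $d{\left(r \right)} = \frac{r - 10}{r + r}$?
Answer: $- \frac{45070847655}{8} \approx -5.6339 \cdot 10^{9}$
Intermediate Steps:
$d{\left(r \right)} = \frac{-10 + r}{2 r}$
$m{\left(B,S \right)} = - \frac{B}{8}$
$D = 83919330$ ($D = 19314 \cdot 4345 = 83919330$)
$\left(m{\left(d{\left(-10 \right)},-20 \right)} + O{\left(p \right)}\right) \left(11485 + D\right) = \left(- \frac{\frac{1}{2} \frac{1}{-10} \left(-10 - 10\right)}{8} - 67\right) \left(11485 + 83919330\right) = \left(- \frac{\frac{1}{2} \left(- \frac{1}{10}\right) \left(-20\right)}{8} - 67\right) 83930815 = \left(\left(- \frac{1}{8}\right) 1 - 67\right) 83930815 = \left(- \frac{1}{8} - 67\right) 83930815 = \left(- \frac{537}{8}\right) 83930815 = - \frac{45070847655}{8}$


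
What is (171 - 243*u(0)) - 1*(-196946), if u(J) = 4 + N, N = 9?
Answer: 193958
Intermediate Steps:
u(J) = 13 (u(J) = 4 + 9 = 13)
(171 - 243*u(0)) - 1*(-196946) = (171 - 243*13) - 1*(-196946) = (171 - 3159) + 196946 = -2988 + 196946 = 193958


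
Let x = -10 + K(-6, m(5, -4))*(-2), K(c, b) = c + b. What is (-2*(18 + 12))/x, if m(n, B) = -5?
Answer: -5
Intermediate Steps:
K(c, b) = b + c
x = 12 (x = -10 + (-5 - 6)*(-2) = -10 - 11*(-2) = -10 + 22 = 12)
(-2*(18 + 12))/x = -2*(18 + 12)/12 = -2*30*(1/12) = -60*1/12 = -5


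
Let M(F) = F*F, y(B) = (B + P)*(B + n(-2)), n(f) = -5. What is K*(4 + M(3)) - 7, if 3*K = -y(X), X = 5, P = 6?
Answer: -7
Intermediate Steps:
y(B) = (-5 + B)*(6 + B) (y(B) = (B + 6)*(B - 5) = (6 + B)*(-5 + B) = (-5 + B)*(6 + B))
M(F) = F**2
K = 0 (K = (-(-30 + 5 + 5**2))/3 = (-(-30 + 5 + 25))/3 = (-1*0)/3 = (1/3)*0 = 0)
K*(4 + M(3)) - 7 = 0*(4 + 3**2) - 7 = 0*(4 + 9) - 7 = 0*13 - 7 = 0 - 7 = -7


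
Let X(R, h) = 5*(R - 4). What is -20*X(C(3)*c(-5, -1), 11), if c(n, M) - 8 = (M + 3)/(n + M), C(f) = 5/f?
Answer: -7900/9 ≈ -877.78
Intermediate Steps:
c(n, M) = 8 + (3 + M)/(M + n) (c(n, M) = 8 + (M + 3)/(n + M) = 8 + (3 + M)/(M + n))
X(R, h) = -20 + 5*R (X(R, h) = 5*(-4 + R) = -20 + 5*R)
-20*X(C(3)*c(-5, -1), 11) = -20*(-20 + 5*((5/3)*((3 + 8*(-5) + 9*(-1))/(-1 - 5)))) = -20*(-20 + 5*((5*(1/3))*((3 - 40 - 9)/(-6)))) = -20*(-20 + 5*(5*(-1/6*(-46))/3)) = -20*(-20 + 5*((5/3)*(23/3))) = -20*(-20 + 5*(115/9)) = -20*(-20 + 575/9) = -20*395/9 = -7900/9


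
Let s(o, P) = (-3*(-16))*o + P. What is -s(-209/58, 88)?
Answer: 2464/29 ≈ 84.966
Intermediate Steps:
s(o, P) = P + 48*o (s(o, P) = 48*o + P = P + 48*o)
-s(-209/58, 88) = -(88 + 48*(-209/58)) = -(88 - 5016/29) = -1*(-2464/29) = 2464/29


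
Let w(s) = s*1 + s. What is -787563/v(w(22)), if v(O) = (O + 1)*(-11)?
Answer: 87507/55 ≈ 1591.0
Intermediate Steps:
w(s) = 2*s (w(s) = s + s = 2*s)
v(O) = -11 - 11*O (v(O) = (1 + O)*(-11) = -11 - 11*O)
-787563/v(w(22)) = -787563/(-11 - 22*22) = -787563/(-11 - 11*44) = -787563/(-11 - 484) = -787563/(-495) = -787563*(-1/495) = 87507/55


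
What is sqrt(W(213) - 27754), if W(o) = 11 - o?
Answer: 2*I*sqrt(6989) ≈ 167.2*I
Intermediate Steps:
sqrt(W(213) - 27754) = sqrt((11 - 1*213) - 27754) = sqrt((11 - 213) - 27754) = sqrt(-202 - 27754) = sqrt(-27956) = 2*I*sqrt(6989)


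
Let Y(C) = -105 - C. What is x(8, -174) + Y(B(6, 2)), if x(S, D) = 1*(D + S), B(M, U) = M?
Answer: -277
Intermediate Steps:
x(S, D) = D + S
x(8, -174) + Y(B(6, 2)) = (-174 + 8) + (-105 - 1*6) = -166 + (-105 - 6) = -166 - 111 = -277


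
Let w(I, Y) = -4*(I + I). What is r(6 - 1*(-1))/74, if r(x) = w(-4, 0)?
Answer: 16/37 ≈ 0.43243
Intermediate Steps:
w(I, Y) = -8*I
r(x) = 32 (r(x) = -8*(-4) = 32)
r(6 - 1*(-1))/74 = 32/74 = (1/74)*32 = 16/37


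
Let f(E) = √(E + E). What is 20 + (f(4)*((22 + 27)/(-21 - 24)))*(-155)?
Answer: 20 + 3038*√2/9 ≈ 497.38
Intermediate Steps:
f(E) = √2*√E (f(E) = √(2*E) = √2*√E)
20 + (f(4)*((22 + 27)/(-21 - 24)))*(-155) = 20 + ((√2*√4)*((22 + 27)/(-21 - 24)))*(-155) = 20 + ((√2*2)*(49/(-45)))*(-155) = 20 + ((2*√2)*(49*(-1/45)))*(-155) = 20 + ((2*√2)*(-49/45))*(-155) = 20 - 98*√2/45*(-155) = 20 + 3038*√2/9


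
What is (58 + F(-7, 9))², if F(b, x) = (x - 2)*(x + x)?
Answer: 33856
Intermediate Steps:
F(b, x) = 2*x*(-2 + x) (F(b, x) = (-2 + x)*(2*x) = 2*x*(-2 + x))
(58 + F(-7, 9))² = (58 + 2*9*(-2 + 9))² = (58 + 2*9*7)² = (58 + 126)² = 184² = 33856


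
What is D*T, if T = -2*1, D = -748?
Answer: 1496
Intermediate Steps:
T = -2
D*T = -748*(-2) = 1496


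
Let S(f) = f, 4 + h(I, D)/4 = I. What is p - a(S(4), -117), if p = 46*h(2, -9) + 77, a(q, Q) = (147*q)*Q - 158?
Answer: 68663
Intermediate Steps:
h(I, D) = -16 + 4*I
a(q, Q) = -158 + 147*Q*q (a(q, Q) = 147*Q*q - 158 = -158 + 147*Q*q)
p = -291 (p = 46*(-16 + 4*2) + 77 = 46*(-16 + 8) + 77 = 46*(-8) + 77 = -368 + 77 = -291)
p - a(S(4), -117) = -291 - (-158 + 147*(-117)*4) = -291 - (-158 - 68796) = -291 - 1*(-68954) = -291 + 68954 = 68663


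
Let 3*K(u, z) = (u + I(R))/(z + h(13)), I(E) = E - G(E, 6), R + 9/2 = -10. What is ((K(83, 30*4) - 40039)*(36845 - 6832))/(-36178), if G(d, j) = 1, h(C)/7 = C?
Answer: 507112043369/15267116 ≈ 33216.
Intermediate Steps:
h(C) = 7*C
R = -29/2 (R = -9/2 - 10 = -29/2 ≈ -14.500)
I(E) = -1 + E (I(E) = E - 1*1 = E - 1 = -1 + E)
K(u, z) = (-31/2 + u)/(3*(91 + z)) (K(u, z) = ((u + (-1 - 29/2))/(z + 7*13))/3 = ((u - 31/2)/(z + 91))/3 = ((-31/2 + u)/(91 + z))/3 = (-31/2 + u)/(3*(91 + z)))
((K(83, 30*4) - 40039)*(36845 - 6832))/(-36178) = (((-31 + 2*83)/(6*(91 + 30*4)) - 40039)*(36845 - 6832))/(-36178) = (((-31 + 166)/(6*(91 + 120)) - 40039)*30013)*(-1/36178) = (((⅙)*135/211 - 40039)*30013)*(-1/36178) = (((⅙)*(1/211)*135 - 40039)*30013)*(-1/36178) = ((45/422 - 40039)*30013)*(-1/36178) = -16896413/422*30013*(-1/36178) = -507112043369/422*(-1/36178) = 507112043369/15267116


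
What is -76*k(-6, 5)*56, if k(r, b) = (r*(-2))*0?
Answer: 0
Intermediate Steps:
k(r, b) = 0 (k(r, b) = -2*r*0 = 0)
-76*k(-6, 5)*56 = -76*0*56 = 0*56 = 0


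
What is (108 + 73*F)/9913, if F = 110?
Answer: 8138/9913 ≈ 0.82094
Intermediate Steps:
(108 + 73*F)/9913 = (108 + 73*110)/9913 = (108 + 8030)*(1/9913) = 8138*(1/9913) = 8138/9913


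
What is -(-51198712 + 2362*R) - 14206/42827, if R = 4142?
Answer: 1773693381510/42827 ≈ 4.1415e+7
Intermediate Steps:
-(-51198712 + 2362*R) - 14206/42827 = -2362/(1/(4142 - 21676)) - 14206/42827 = -2362/(1/(-17534)) - 14206*1/42827 = -2362/(-1/17534) - 14206/42827 = -2362*(-17534) - 14206/42827 = 41415308 - 14206/42827 = 1773693381510/42827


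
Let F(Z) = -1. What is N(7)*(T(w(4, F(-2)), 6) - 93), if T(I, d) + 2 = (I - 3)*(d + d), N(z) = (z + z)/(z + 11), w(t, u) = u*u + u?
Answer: -917/9 ≈ -101.89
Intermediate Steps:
w(t, u) = u + u² (w(t, u) = u² + u = u + u²)
N(z) = 2*z/(11 + z) (N(z) = (2*z)/(11 + z) = 2*z/(11 + z))
T(I, d) = -2 + 2*d*(-3 + I) (T(I, d) = -2 + (I - 3)*(d + d) = -2 + (-3 + I)*(2*d) = -2 + 2*d*(-3 + I))
N(7)*(T(w(4, F(-2)), 6) - 93) = (2*7/(11 + 7))*((-2 - 6*6 + 2*(-(1 - 1))*6) - 93) = (2*7/18)*((-2 - 36 + 2*(-1*0)*6) - 93) = (2*7*(1/18))*((-2 - 36 + 2*0*6) - 93) = 7*((-2 - 36 + 0) - 93)/9 = 7*(-38 - 93)/9 = (7/9)*(-131) = -917/9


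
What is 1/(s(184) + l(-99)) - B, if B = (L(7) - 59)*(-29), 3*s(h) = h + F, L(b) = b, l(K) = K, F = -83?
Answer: -295571/196 ≈ -1508.0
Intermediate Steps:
s(h) = -83/3 + h/3 (s(h) = (h - 83)/3 = (-83 + h)/3 = -83/3 + h/3)
B = 1508 (B = (7 - 59)*(-29) = -52*(-29) = 1508)
1/(s(184) + l(-99)) - B = 1/((-83/3 + (⅓)*184) - 99) - 1*1508 = 1/((-83/3 + 184/3) - 99) - 1508 = 1/(101/3 - 99) - 1508 = 1/(-196/3) - 1508 = -3/196 - 1508 = -295571/196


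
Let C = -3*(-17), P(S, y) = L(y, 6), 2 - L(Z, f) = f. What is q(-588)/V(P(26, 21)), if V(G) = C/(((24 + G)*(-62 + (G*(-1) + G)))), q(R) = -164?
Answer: 203360/51 ≈ 3987.4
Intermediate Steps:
L(Z, f) = 2 - f
P(S, y) = -4 (P(S, y) = 2 - 1*6 = 2 - 6 = -4)
C = 51
V(G) = 51/(-1488 - 62*G) (V(G) = 51/(((24 + G)*(-62 + (G*(-1) + G)))) = 51/(((24 + G)*(-62 + (-G + G)))) = 51/(((24 + G)*(-62 + 0))) = 51/(((24 + G)*(-62))) = 51/(-1488 - 62*G))
q(-588)/V(P(26, 21)) = -164/((-51/(1488 + 62*(-4)))) = -164/((-51/(1488 - 248))) = -164/((-51/1240)) = -164/((-51*1/1240)) = -164/(-51/1240) = -164*(-1240/51) = 203360/51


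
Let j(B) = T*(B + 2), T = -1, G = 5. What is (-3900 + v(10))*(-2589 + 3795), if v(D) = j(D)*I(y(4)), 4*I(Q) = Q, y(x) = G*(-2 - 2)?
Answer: -4631040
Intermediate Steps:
y(x) = -20 (y(x) = 5*(-2 - 2) = 5*(-4) = -20)
I(Q) = Q/4
j(B) = -2 - B (j(B) = -(B + 2) = -(2 + B) = -2 - B)
v(D) = 10 + 5*D (v(D) = (-2 - D)*((1/4)*(-20)) = (-2 - D)*(-5) = 10 + 5*D)
(-3900 + v(10))*(-2589 + 3795) = (-3900 + (10 + 5*10))*(-2589 + 3795) = (-3900 + (10 + 50))*1206 = (-3900 + 60)*1206 = -3840*1206 = -4631040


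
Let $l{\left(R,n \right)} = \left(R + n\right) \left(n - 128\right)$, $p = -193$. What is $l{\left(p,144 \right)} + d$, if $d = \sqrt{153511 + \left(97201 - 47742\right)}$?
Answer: $-784 + \sqrt{202970} \approx -333.48$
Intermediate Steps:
$l{\left(R,n \right)} = \left(-128 + n\right) \left(R + n\right)$ ($l{\left(R,n \right)} = \left(R + n\right) \left(-128 + n\right) = \left(-128 + n\right) \left(R + n\right)$)
$d = \sqrt{202970}$ ($d = \sqrt{153511 + \left(97201 - 47742\right)} = \sqrt{153511 + 49459} = \sqrt{202970} \approx 450.52$)
$l{\left(p,144 \right)} + d = \left(144^{2} - -24704 - 18432 - 27792\right) + \sqrt{202970} = \left(20736 + 24704 - 18432 - 27792\right) + \sqrt{202970} = -784 + \sqrt{202970}$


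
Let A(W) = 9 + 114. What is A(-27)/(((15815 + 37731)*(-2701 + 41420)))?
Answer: 3/50567014 ≈ 5.9327e-8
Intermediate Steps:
A(W) = 123
A(-27)/(((15815 + 37731)*(-2701 + 41420))) = 123/(((15815 + 37731)*(-2701 + 41420))) = 123/((53546*38719)) = 123/2073247574 = 123*(1/2073247574) = 3/50567014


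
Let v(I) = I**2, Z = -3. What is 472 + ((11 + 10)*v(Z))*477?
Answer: 90625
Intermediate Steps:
472 + ((11 + 10)*v(Z))*477 = 472 + ((11 + 10)*(-3)**2)*477 = 472 + (21*9)*477 = 472 + 189*477 = 472 + 90153 = 90625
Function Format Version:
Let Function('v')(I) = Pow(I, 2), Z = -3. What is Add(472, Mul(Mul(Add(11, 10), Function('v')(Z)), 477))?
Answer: 90625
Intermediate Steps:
Add(472, Mul(Mul(Add(11, 10), Function('v')(Z)), 477)) = Add(472, Mul(Mul(Add(11, 10), Pow(-3, 2)), 477)) = Add(472, Mul(Mul(21, 9), 477)) = Add(472, Mul(189, 477)) = Add(472, 90153) = 90625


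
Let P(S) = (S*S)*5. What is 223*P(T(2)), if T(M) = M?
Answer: 4460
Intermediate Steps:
P(S) = 5*S**2 (P(S) = S**2*5 = 5*S**2)
223*P(T(2)) = 223*(5*2**2) = 223*(5*4) = 223*20 = 4460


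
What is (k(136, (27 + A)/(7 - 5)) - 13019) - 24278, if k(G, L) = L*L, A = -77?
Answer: -36672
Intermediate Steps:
k(G, L) = L**2
(k(136, (27 + A)/(7 - 5)) - 13019) - 24278 = (((27 - 77)/(7 - 5))**2 - 13019) - 24278 = ((-50/2)**2 - 13019) - 24278 = ((-50*1/2)**2 - 13019) - 24278 = ((-25)**2 - 13019) - 24278 = (625 - 13019) - 24278 = -12394 - 24278 = -36672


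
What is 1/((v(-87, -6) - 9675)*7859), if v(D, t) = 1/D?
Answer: -3/228107746 ≈ -1.3152e-8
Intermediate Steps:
1/((v(-87, -6) - 9675)*7859) = 1/(1/(-87) - 9675*7859) = (1/7859)/(-1/87 - 9675) = (1/7859)/(-841726/87) = -87/841726*1/7859 = -3/228107746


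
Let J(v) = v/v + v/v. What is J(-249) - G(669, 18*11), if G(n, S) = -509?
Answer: 511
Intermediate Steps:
J(v) = 2 (J(v) = 1 + 1 = 2)
J(-249) - G(669, 18*11) = 2 - 1*(-509) = 2 + 509 = 511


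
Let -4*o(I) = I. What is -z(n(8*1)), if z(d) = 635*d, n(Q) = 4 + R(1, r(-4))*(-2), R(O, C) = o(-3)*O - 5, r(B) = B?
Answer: -15875/2 ≈ -7937.5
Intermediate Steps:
o(I) = -I/4
R(O, C) = -5 + 3*O/4 (R(O, C) = (-1/4*(-3))*O - 5 = 3*O/4 - 5 = -5 + 3*O/4)
n(Q) = 25/2 (n(Q) = 4 + (-5 + (3/4)*1)*(-2) = 4 + (-5 + 3/4)*(-2) = 4 - 17/4*(-2) = 4 + 17/2 = 25/2)
-z(n(8*1)) = -635*25/2 = -1*15875/2 = -15875/2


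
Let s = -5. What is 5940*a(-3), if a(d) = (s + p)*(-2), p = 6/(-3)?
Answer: 83160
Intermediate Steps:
p = -2 (p = 6*(-⅓) = -2)
a(d) = 14 (a(d) = (-5 - 2)*(-2) = -7*(-2) = 14)
5940*a(-3) = 5940*14 = 83160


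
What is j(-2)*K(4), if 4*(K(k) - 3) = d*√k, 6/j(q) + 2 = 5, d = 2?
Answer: 8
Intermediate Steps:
j(q) = 2 (j(q) = 6/(-2 + 5) = 6/3 = 6*(⅓) = 2)
K(k) = 3 + √k/2 (K(k) = 3 + (2*√k)/4 = 3 + √k/2)
j(-2)*K(4) = 2*(3 + √4/2) = 2*(3 + (½)*2) = 2*(3 + 1) = 2*4 = 8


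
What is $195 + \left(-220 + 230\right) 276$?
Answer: $2955$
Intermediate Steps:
$195 + \left(-220 + 230\right) 276 = 195 + 10 \cdot 276 = 195 + 2760 = 2955$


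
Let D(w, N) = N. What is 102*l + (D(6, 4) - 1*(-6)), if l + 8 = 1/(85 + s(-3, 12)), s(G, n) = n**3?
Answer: -1461176/1813 ≈ -805.94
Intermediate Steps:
l = -14503/1813 (l = -8 + 1/(85 + 12**3) = -8 + 1/(85 + 1728) = -8 + 1/1813 = -14503/1813 ≈ -7.9995)
102*l + (D(6, 4) - 1*(-6)) = 102*(-14503/1813) + (4 - 1*(-6)) = -1479306/1813 + (4 + 6) = -1479306/1813 + 10 = -1461176/1813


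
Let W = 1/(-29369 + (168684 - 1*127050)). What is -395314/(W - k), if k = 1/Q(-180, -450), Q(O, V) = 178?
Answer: 863037665380/12087 ≈ 7.1402e+7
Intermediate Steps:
W = 1/12265 (W = 1/(-29369 + (168684 - 127050)) = 1/(-29369 + 41634) = 1/12265 ≈ 8.1533e-5)
k = 1/178 ≈ 0.0056180
-395314/(W - k) = -395314/(1/12265 - 1*1/178) = -395314/(1/12265 - 1/178) = -395314/(-12087/2183170) = -395314*(-2183170/12087) = 863037665380/12087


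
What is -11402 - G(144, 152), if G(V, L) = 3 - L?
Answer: -11253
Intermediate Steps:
-11402 - G(144, 152) = -11402 - (3 - 1*152) = -11402 - (3 - 152) = -11402 - 1*(-149) = -11402 + 149 = -11253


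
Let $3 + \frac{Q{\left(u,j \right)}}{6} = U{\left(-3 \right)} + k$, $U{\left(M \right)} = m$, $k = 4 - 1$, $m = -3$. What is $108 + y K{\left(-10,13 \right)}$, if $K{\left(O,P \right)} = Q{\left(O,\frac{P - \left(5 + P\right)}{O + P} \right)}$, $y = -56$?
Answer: $1116$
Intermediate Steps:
$k = 3$ ($k = 4 - 1 = 3$)
$U{\left(M \right)} = -3$
$Q{\left(u,j \right)} = -18$ ($Q{\left(u,j \right)} = -18 + 6 \left(-3 + 3\right) = -18 + 6 \cdot 0 = -18 + 0 = -18$)
$K{\left(O,P \right)} = -18$
$108 + y K{\left(-10,13 \right)} = 108 - -1008 = 108 + 1008 = 1116$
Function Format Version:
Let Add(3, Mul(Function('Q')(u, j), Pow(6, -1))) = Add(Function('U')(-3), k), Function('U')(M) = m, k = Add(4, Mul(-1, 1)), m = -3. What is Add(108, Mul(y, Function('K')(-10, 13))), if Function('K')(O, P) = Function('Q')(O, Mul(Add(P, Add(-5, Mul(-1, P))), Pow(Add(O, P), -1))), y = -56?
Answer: 1116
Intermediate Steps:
k = 3 (k = Add(4, -1) = 3)
Function('U')(M) = -3
Function('Q')(u, j) = -18 (Function('Q')(u, j) = Add(-18, Mul(6, Add(-3, 3))) = Add(-18, Mul(6, 0)) = Add(-18, 0) = -18)
Function('K')(O, P) = -18
Add(108, Mul(y, Function('K')(-10, 13))) = Add(108, Mul(-56, -18)) = Add(108, 1008) = 1116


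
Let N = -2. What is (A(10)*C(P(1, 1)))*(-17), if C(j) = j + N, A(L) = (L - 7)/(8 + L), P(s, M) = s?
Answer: 17/6 ≈ 2.8333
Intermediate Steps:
A(L) = (-7 + L)/(8 + L)
C(j) = -2 + j (C(j) = j - 2 = -2 + j)
(A(10)*C(P(1, 1)))*(-17) = (((-7 + 10)/(8 + 10))*(-2 + 1))*(-17) = ((3/18)*(-1))*(-17) = (((1/18)*3)*(-1))*(-17) = ((⅙)*(-1))*(-17) = -⅙*(-17) = 17/6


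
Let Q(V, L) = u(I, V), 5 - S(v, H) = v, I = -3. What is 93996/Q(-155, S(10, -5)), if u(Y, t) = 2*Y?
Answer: -15666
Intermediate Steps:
S(v, H) = 5 - v
Q(V, L) = -6 (Q(V, L) = 2*(-3) = -6)
93996/Q(-155, S(10, -5)) = 93996/(-6) = 93996*(-1/6) = -15666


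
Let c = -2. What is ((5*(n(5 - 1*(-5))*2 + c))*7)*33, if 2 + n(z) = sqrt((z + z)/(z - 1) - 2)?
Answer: -6930 + 770*sqrt(2) ≈ -5841.1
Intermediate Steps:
n(z) = -2 + sqrt(-2 + 2*z/(-1 + z)) (n(z) = -2 + sqrt((z + z)/(z - 1) - 2) = -2 + sqrt((2*z)/(-1 + z) - 2) = -2 + sqrt(2*z/(-1 + z) - 2) = -2 + sqrt(-2 + 2*z/(-1 + z)))
((5*(n(5 - 1*(-5))*2 + c))*7)*33 = ((5*((-2 + sqrt(2)*sqrt(1/(-1 + (5 - 1*(-5)))))*2 - 2))*7)*33 = ((5*((-2 + sqrt(2)*sqrt(1/(-1 + (5 + 5))))*2 - 2))*7)*33 = ((5*((-2 + sqrt(2)*sqrt(1/(-1 + 10)))*2 - 2))*7)*33 = ((5*((-2 + sqrt(2)*sqrt(1/9))*2 - 2))*7)*33 = ((5*((-2 + sqrt(2)*(1/3))*2 - 2))*7)*33 = ((5*((-2 + sqrt(2)/3)*2 - 2))*7)*33 = ((5*((-4 + 2*sqrt(2)/3) - 2))*7)*33 = ((5*(-6 + 2*sqrt(2)/3))*7)*33 = ((-30 + 10*sqrt(2)/3)*7)*33 = (-210 + 70*sqrt(2)/3)*33 = -6930 + 770*sqrt(2)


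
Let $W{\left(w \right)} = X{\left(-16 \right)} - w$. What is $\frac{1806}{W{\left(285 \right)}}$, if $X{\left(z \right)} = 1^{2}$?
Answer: $- \frac{903}{142} \approx -6.3592$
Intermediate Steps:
$X{\left(z \right)} = 1$
$W{\left(w \right)} = 1 - w$
$\frac{1806}{W{\left(285 \right)}} = \frac{1806}{1 - 285} = \frac{1806}{-284} = 1806 \left(- \frac{1}{284}\right) = - \frac{903}{142}$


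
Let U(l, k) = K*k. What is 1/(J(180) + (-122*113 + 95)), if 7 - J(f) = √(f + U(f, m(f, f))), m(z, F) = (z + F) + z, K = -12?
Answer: I/(2*(-6842*I + 15*√7)) ≈ -7.3076e-5 + 4.2387e-7*I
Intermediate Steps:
m(z, F) = F + 2*z (m(z, F) = (F + z) + z = F + 2*z)
U(l, k) = -12*k
J(f) = 7 - √35*√(-f) (J(f) = 7 - √(f - 12*(f + 2*f)) = 7 - √(f - 36*f) = 7 - √(-35*f) = 7 - √35*√(-f))
1/(J(180) + (-122*113 + 95)) = 1/((7 - √35*√(-1*180)) + (-122*113 + 95)) = 1/((7 - √35*√(-180)) + (-13786 + 95)) = 1/((7 - √35*6*I*√5) - 13691) = 1/((7 - 30*I*√7) - 13691) = 1/(-13684 - 30*I*√7)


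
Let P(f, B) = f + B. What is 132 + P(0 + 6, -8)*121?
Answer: -110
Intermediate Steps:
P(f, B) = B + f
132 + P(0 + 6, -8)*121 = 132 + (-8 + (0 + 6))*121 = 132 + (-8 + 6)*121 = 132 - 2*121 = 132 - 242 = -110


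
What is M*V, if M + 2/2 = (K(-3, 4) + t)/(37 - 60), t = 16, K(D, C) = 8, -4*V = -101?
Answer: -4747/92 ≈ -51.598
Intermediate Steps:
V = 101/4 (V = -1/4*(-101) = 101/4 ≈ 25.250)
M = -47/23 (M = -1 + (8 + 16)/(37 - 60) = -1 + 24/(-23) = -1 + 24*(-1/23) = -1 - 24/23 = -47/23 ≈ -2.0435)
M*V = -47/23*101/4 = -4747/92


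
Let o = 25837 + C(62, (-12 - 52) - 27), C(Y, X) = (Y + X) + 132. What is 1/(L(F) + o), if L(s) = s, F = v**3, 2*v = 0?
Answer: 1/25940 ≈ 3.8551e-5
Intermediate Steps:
v = 0 (v = (1/2)*0 = 0)
F = 0 (F = 0**3 = 0)
C(Y, X) = 132 + X + Y (C(Y, X) = (X + Y) + 132 = 132 + X + Y)
o = 25940 (o = 25837 + (132 + ((-12 - 52) - 27) + 62) = 25837 + (132 + (-64 - 27) + 62) = 25837 + (132 - 91 + 62) = 25837 + 103 = 25940)
1/(L(F) + o) = 1/(0 + 25940) = 1/25940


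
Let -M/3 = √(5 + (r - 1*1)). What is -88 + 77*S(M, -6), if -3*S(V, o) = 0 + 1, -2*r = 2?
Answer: -341/3 ≈ -113.67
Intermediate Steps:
r = -1 (r = -½*2 = -1)
M = -3*√3 (M = -3*√(5 + (-1 - 1*1)) = -3*√(5 + (-1 - 1)) = -3*√(5 - 2) = -3*√3 ≈ -5.1962)
S(V, o) = -⅓ (S(V, o) = -(0 + 1)/3 = -⅓*1 = -⅓)
-88 + 77*S(M, -6) = -88 + 77*(-⅓) = -88 - 77/3 = -341/3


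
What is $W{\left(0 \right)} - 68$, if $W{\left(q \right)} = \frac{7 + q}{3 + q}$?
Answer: $- \frac{197}{3} \approx -65.667$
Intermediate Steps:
$W{\left(q \right)} = \frac{7 + q}{3 + q}$
$W{\left(0 \right)} - 68 = \frac{7 + 0}{3 + 0} - 68 = \frac{1}{3} \cdot 7 - 68 = \frac{7}{3} - 68 = - \frac{197}{3}$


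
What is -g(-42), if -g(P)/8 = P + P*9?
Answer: -3360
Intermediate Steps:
g(P) = -80*P (g(P) = -8*(P + P*9) = -8*(P + 9*P) = -80*P)
-g(-42) = -(-80)*(-42) = -1*3360 = -3360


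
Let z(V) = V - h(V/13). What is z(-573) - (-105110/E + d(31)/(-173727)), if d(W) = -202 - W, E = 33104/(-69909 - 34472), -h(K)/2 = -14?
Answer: -954749950175105/2875529304 ≈ -3.3203e+5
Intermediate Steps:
h(K) = 28 (h(K) = -2*(-14) = 28)
z(V) = -28 + V (z(V) = V - 1*28 = V - 28 = -28 + V)
E = -33104/104381 (E = 33104/(-104381) = 33104*(-1/104381) = -33104/104381 ≈ -0.31715)
z(-573) - (-105110/E + d(31)/(-173727)) = (-28 - 573) - (-105110/(-33104/104381) + (-202 - 1*31)/(-173727)) = -601 - (-105110*(-104381/33104) + (-202 - 31)*(-1/173727)) = -601 - (5485743455/16552 - 233*(-1/173727)) = -601 - (5485743455/16552 + 233/173727) = -601 - 1*953021757063401/2875529304 = -601 - 953021757063401/2875529304 = -954749950175105/2875529304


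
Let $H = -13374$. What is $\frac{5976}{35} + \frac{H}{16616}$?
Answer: $\frac{49414563}{290780} \approx 169.94$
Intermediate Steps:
$\frac{5976}{35} + \frac{H}{16616} = \frac{5976}{35} - \frac{13374}{16616} = 5976 \cdot \frac{1}{35} - \frac{6687}{8308} = \frac{5976}{35} - \frac{6687}{8308} = \frac{49414563}{290780}$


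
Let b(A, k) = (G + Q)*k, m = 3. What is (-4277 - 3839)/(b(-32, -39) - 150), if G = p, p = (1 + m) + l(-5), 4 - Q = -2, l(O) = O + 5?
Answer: 2029/135 ≈ 15.030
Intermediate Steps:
l(O) = 5 + O
Q = 6 (Q = 4 - 1*(-2) = 4 + 2 = 6)
p = 4 (p = (1 + 3) + (5 - 5) = 4 + 0 = 4)
G = 4
b(A, k) = 10*k (b(A, k) = (4 + 6)*k = 10*k)
(-4277 - 3839)/(b(-32, -39) - 150) = (-4277 - 3839)/(10*(-39) - 150) = -8116/(-390 - 150) = -8116/(-540) = -8116*(-1/540) = 2029/135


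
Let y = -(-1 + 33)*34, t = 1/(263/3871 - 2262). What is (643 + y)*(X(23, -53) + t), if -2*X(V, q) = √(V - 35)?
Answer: 1722595/8755939 + 445*I*√3 ≈ 0.19673 + 770.76*I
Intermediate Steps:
X(V, q) = -√(-35 + V)/2 (X(V, q) = -√(V - 35)/2 = -√(-35 + V)/2)
t = -3871/8755939 (t = 1/(263*(1/3871) - 2262) = 1/(263/3871 - 2262) = 1/(-8755939/3871) = -3871/8755939 ≈ -0.00044210)
y = -1088 (y = -32*34 = -1*1088 = -1088)
(643 + y)*(X(23, -53) + t) = (643 - 1088)*(-√(-35 + 23)/2 - 3871/8755939) = -445*(-I*√3 - 3871/8755939) = -445*(-3871/8755939 - I*√3) = 1722595/8755939 + 445*I*√3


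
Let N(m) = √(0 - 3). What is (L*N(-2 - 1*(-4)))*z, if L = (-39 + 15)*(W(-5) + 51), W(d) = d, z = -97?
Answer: 107088*I*√3 ≈ 1.8548e+5*I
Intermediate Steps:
N(m) = I*√3 (N(m) = √(-3) = I*√3)
L = -1104 (L = (-39 + 15)*(-5 + 51) = -24*46 = -1104)
(L*N(-2 - 1*(-4)))*z = -1104*I*√3*(-97) = 107088*I*√3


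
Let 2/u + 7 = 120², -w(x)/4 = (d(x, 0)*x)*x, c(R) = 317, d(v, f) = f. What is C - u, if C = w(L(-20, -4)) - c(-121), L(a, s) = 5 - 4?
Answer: -4562583/14393 ≈ -317.00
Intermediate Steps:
L(a, s) = 1
w(x) = 0 (w(x) = -4*0*x*x = -0*x = -4*0 = 0)
u = 2/14393 (u = 2/(-7 + 120²) = 2/(-7 + 14400) = 2/14393 ≈ 0.00013896)
C = -317 (C = 0 - 1*317 = 0 - 317 = -317)
C - u = -317 - 1*2/14393 = -317 - 2/14393 = -4562583/14393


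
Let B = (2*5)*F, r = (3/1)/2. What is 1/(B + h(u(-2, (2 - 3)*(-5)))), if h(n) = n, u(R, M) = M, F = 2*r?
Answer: 1/35 ≈ 0.028571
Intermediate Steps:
r = 3/2 (r = (3*1)*(½) = 3*(½) = 3/2 ≈ 1.5000)
F = 3 (F = 2*(3/2) = 3)
B = 30 (B = (2*5)*3 = 10*3 = 30)
1/(B + h(u(-2, (2 - 3)*(-5)))) = 1/(30 + (2 - 3)*(-5)) = 1/(30 - 1*(-5)) = 1/(30 + 5) = 1/35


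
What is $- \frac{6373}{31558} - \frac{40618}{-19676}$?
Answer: $\frac{144553462}{77616901} \approx 1.8624$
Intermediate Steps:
$- \frac{6373}{31558} - \frac{40618}{-19676} = \left(-6373\right) \frac{1}{31558} - - \frac{20309}{9838} = - \frac{6373}{31558} + \frac{20309}{9838} = \frac{144553462}{77616901}$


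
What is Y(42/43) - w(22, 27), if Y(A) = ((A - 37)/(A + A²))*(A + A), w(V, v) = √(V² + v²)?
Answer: -3098/85 - √1213 ≈ -71.275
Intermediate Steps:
Y(A) = 2*A*(-37 + A)/(A + A²) (Y(A) = ((-37 + A)/(A + A²))*(2*A) = 2*A*(-37 + A)/(A + A²))
Y(42/43) - w(22, 27) = 2*(-37 + 42/43)/(1 + 42/43) - √(22² + 27²) = 2*(-37 + 42*(1/43))/(1 + 42*(1/43)) - √(484 + 729) = 2*(-37 + 42/43)/(1 + 42/43) - √1213 = 2*(-1549/43)/(85/43) - √1213 = 2*(43/85)*(-1549/43) - √1213 = -3098/85 - √1213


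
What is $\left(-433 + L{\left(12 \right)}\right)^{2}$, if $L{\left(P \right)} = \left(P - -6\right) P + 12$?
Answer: $42025$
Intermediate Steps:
$L{\left(P \right)} = 12 + P \left(6 + P\right)$ ($L{\left(P \right)} = \left(P + 6\right) P + 12 = \left(6 + P\right) P + 12 = P \left(6 + P\right) + 12 = 12 + P \left(6 + P\right)$)
$\left(-433 + L{\left(12 \right)}\right)^{2} = \left(-433 + \left(12 + 12^{2} + 6 \cdot 12\right)\right)^{2} = \left(-433 + \left(12 + 144 + 72\right)\right)^{2} = \left(-433 + 228\right)^{2} = \left(-205\right)^{2} = 42025$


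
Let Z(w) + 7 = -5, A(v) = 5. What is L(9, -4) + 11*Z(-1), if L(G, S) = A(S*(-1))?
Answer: -127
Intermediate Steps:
L(G, S) = 5
Z(w) = -12 (Z(w) = -7 - 5 = -12)
L(9, -4) + 11*Z(-1) = 5 + 11*(-12) = 5 - 132 = -127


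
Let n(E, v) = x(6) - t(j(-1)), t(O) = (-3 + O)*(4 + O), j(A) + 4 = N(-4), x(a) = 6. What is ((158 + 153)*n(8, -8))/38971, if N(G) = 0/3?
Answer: 1866/38971 ≈ 0.047882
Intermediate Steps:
N(G) = 0 (N(G) = 0*(1/3) = 0)
j(A) = -4 (j(A) = -4 + 0 = -4)
n(E, v) = 6 (n(E, v) = 6 - (-12 - 4 + (-4)**2) = 6 - (-12 - 4 + 16) = 6 - 1*0 = 6 + 0 = 6)
((158 + 153)*n(8, -8))/38971 = ((158 + 153)*6)/38971 = (311*6)*(1/38971) = 1866*(1/38971) = 1866/38971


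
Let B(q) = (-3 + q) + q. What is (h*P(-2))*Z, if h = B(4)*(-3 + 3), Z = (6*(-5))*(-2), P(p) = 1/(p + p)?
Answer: 0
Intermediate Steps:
B(q) = -3 + 2*q
P(p) = 1/(2*p)
Z = 60 (Z = -30*(-2) = 60)
h = 0 (h = (-3 + 2*4)*(-3 + 3) = (-3 + 8)*0 = 5*0 = 0)
(h*P(-2))*Z = (0*((1/2)/(-2)))*60 = (0*((1/2)*(-1/2)))*60 = (0*(-1/4))*60 = 0*60 = 0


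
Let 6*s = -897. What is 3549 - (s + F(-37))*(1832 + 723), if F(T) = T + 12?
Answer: 898793/2 ≈ 4.4940e+5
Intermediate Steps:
F(T) = 12 + T
s = -299/2 (s = (1/6)*(-897) = -299/2 ≈ -149.50)
3549 - (s + F(-37))*(1832 + 723) = 3549 - (-299/2 + (12 - 37))*(1832 + 723) = 3549 - (-299/2 - 25)*2555 = 3549 - (-349)*2555/2 = 3549 - 1*(-891695/2) = 3549 + 891695/2 = 898793/2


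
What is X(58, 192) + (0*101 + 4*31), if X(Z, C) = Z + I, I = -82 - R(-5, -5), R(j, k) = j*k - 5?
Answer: 80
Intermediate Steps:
R(j, k) = -5 + j*k
I = -102 (I = -82 - (-5 - 5*(-5)) = -82 - (-5 + 25) = -82 - 1*20 = -82 - 20 = -102)
X(Z, C) = -102 + Z (X(Z, C) = Z - 102 = -102 + Z)
X(58, 192) + (0*101 + 4*31) = (-102 + 58) + (0*101 + 4*31) = -44 + (0 + 124) = -44 + 124 = 80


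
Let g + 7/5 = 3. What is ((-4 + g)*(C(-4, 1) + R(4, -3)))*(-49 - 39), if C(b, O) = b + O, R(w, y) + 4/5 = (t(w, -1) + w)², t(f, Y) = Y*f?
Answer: -20064/25 ≈ -802.56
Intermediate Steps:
g = 8/5 (g = -7/5 + 3 = 8/5 ≈ 1.6000)
R(w, y) = -⅘ (R(w, y) = -⅘ + (-w + w)² = -⅘ + 0² = -⅘ + 0 = -⅘)
C(b, O) = O + b
((-4 + g)*(C(-4, 1) + R(4, -3)))*(-49 - 39) = ((-4 + 8/5)*((1 - 4) - ⅘))*(-49 - 39) = -12*(-3 - ⅘)/5*(-88) = -12/5*(-19/5)*(-88) = (228/25)*(-88) = -20064/25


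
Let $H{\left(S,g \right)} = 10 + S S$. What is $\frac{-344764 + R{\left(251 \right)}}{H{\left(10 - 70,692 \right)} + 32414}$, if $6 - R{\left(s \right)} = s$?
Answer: $- \frac{115003}{12008} \approx -9.5772$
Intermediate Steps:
$R{\left(s \right)} = 6 - s$
$H{\left(S,g \right)} = 10 + S^{2}$
$\frac{-344764 + R{\left(251 \right)}}{H{\left(10 - 70,692 \right)} + 32414} = \frac{-344764 + \left(6 - 251\right)}{\left(10 + \left(10 - 70\right)^{2}\right) + 32414} = \frac{-344764 - 245}{\left(10 + \left(-60\right)^{2}\right) + 32414} = - \frac{345009}{\left(10 + 3600\right) + 32414} = - \frac{345009}{3610 + 32414} = - \frac{345009}{36024} = \left(-345009\right) \frac{1}{36024} = - \frac{115003}{12008}$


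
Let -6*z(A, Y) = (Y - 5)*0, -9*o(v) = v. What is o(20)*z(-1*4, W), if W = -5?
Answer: 0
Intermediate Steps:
o(v) = -v/9
z(A, Y) = 0 (z(A, Y) = -(Y - 5)*0/6 = -(-5 + Y)*0/6 = -⅙*0 = 0)
o(20)*z(-1*4, W) = -⅑*20*0 = -20/9*0 = 0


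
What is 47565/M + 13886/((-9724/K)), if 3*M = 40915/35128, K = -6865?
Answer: 752039213327/5683678 ≈ 1.3232e+5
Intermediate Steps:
M = 40915/105384 (M = (40915/35128)/3 = (40915*(1/35128))/3 = (⅓)*(40915/35128) = 40915/105384 ≈ 0.38825)
47565/M + 13886/((-9724/K)) = 47565/(40915/105384) + 13886/((-9724/(-6865))) = 47565*(105384/40915) + 13886/((-9724*(-1/6865))) = 143216856/1169 + 13886/(9724/6865) = 143216856/1169 + 13886*(6865/9724) = 143216856/1169 + 47663695/4862 = 752039213327/5683678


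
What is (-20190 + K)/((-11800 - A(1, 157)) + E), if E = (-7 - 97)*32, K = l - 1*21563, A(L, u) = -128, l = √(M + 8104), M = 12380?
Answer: 41753/15000 - √569/2500 ≈ 2.7740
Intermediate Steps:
l = 6*√569 (l = √(12380 + 8104) = √20484 = 6*√569 ≈ 143.12)
K = -21563 + 6*√569 (K = 6*√569 - 1*21563 = 6*√569 - 21563 = -21563 + 6*√569 ≈ -21420.)
E = -3328 (E = -104*32 = -3328)
(-20190 + K)/((-11800 - A(1, 157)) + E) = (-20190 + (-21563 + 6*√569))/((-11800 - 1*(-128)) - 3328) = (-41753 + 6*√569)/((-11800 + 128) - 3328) = (-41753 + 6*√569)/(-11672 - 3328) = (-41753 + 6*√569)/(-15000) = (-41753 + 6*√569)*(-1/15000) = 41753/15000 - √569/2500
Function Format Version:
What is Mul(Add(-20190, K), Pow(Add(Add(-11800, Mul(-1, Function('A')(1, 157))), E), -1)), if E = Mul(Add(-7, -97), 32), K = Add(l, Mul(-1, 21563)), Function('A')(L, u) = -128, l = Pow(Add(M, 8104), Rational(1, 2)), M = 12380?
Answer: Add(Rational(41753, 15000), Mul(Rational(-1, 2500), Pow(569, Rational(1, 2)))) ≈ 2.7740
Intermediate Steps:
l = Mul(6, Pow(569, Rational(1, 2))) (l = Pow(Add(12380, 8104), Rational(1, 2)) = Pow(20484, Rational(1, 2)) = Mul(6, Pow(569, Rational(1, 2))) ≈ 143.12)
K = Add(-21563, Mul(6, Pow(569, Rational(1, 2)))) (K = Add(Mul(6, Pow(569, Rational(1, 2))), Mul(-1, 21563)) = Add(Mul(6, Pow(569, Rational(1, 2))), -21563) = Add(-21563, Mul(6, Pow(569, Rational(1, 2)))) ≈ -21420.)
E = -3328 (E = Mul(-104, 32) = -3328)
Mul(Add(-20190, K), Pow(Add(Add(-11800, Mul(-1, Function('A')(1, 157))), E), -1)) = Mul(Add(-20190, Add(-21563, Mul(6, Pow(569, Rational(1, 2))))), Pow(Add(Add(-11800, Mul(-1, -128)), -3328), -1)) = Mul(Add(-41753, Mul(6, Pow(569, Rational(1, 2)))), Pow(Add(Add(-11800, 128), -3328), -1)) = Mul(Add(-41753, Mul(6, Pow(569, Rational(1, 2)))), Pow(Add(-11672, -3328), -1)) = Mul(Add(-41753, Mul(6, Pow(569, Rational(1, 2)))), Pow(-15000, -1)) = Mul(Add(-41753, Mul(6, Pow(569, Rational(1, 2)))), Rational(-1, 15000)) = Add(Rational(41753, 15000), Mul(Rational(-1, 2500), Pow(569, Rational(1, 2))))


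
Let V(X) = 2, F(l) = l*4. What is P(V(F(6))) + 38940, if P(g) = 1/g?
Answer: 77881/2 ≈ 38941.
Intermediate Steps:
F(l) = 4*l
P(V(F(6))) + 38940 = 1/2 + 38940 = 77881/2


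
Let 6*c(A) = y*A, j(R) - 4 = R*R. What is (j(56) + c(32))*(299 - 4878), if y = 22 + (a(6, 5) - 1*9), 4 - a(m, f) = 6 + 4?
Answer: -43647028/3 ≈ -1.4549e+7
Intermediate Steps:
j(R) = 4 + R**2 (j(R) = 4 + R*R = 4 + R**2)
a(m, f) = -6 (a(m, f) = 4 - (6 + 4) = 4 - 1*10 = 4 - 10 = -6)
y = 7 (y = 22 + (-6 - 1*9) = 22 + (-6 - 9) = 22 - 15 = 7)
c(A) = 7*A/6 (c(A) = (7*A)/6 = 7*A/6)
(j(56) + c(32))*(299 - 4878) = ((4 + 56**2) + (7/6)*32)*(299 - 4878) = ((4 + 3136) + 112/3)*(-4579) = (3140 + 112/3)*(-4579) = (9532/3)*(-4579) = -43647028/3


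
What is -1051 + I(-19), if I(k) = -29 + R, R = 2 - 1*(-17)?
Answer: -1061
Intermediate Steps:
R = 19 (R = 2 + 17 = 19)
I(k) = -10 (I(k) = -29 + 19 = -10)
-1051 + I(-19) = -1051 - 10 = -1061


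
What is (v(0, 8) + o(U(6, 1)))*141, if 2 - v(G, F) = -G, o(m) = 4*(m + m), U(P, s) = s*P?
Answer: 7050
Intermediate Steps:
U(P, s) = P*s
o(m) = 8*m (o(m) = 4*(2*m) = 8*m)
v(G, F) = 2 + G (v(G, F) = 2 - (-1)*G = 2 + G)
(v(0, 8) + o(U(6, 1)))*141 = ((2 + 0) + 8*(6*1))*141 = (2 + 8*6)*141 = (2 + 48)*141 = 50*141 = 7050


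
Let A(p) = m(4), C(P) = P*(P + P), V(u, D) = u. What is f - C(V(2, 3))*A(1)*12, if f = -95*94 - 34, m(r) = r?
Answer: -9348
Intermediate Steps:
C(P) = 2*P**2 (C(P) = P*(2*P) = 2*P**2)
A(p) = 4
f = -8964 (f = -8930 - 34 = -8964)
f - C(V(2, 3))*A(1)*12 = -8964 - (2*2**2)*4*12 = -8964 - (2*4)*4*12 = -8964 - 8*4*12 = -8964 - 32*12 = -8964 - 1*384 = -8964 - 384 = -9348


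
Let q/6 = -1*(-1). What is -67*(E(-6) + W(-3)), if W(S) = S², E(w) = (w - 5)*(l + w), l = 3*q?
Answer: 8241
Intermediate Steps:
q = 6 (q = 6*(-1*(-1)) = 6*1 = 6)
l = 18 (l = 3*6 = 18)
E(w) = (-5 + w)*(18 + w) (E(w) = (w - 5)*(18 + w) = (-5 + w)*(18 + w))
-67*(E(-6) + W(-3)) = -67*((-90 + (-6)² + 13*(-6)) + (-3)²) = -67*((-90 + 36 - 78) + 9) = -67*(-132 + 9) = -67*(-123) = 8241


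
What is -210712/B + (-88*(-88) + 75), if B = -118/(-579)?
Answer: -60539803/59 ≈ -1.0261e+6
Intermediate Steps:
B = 118/579 (B = -1/579*(-118) = 118/579 ≈ 0.20380)
-210712/B + (-88*(-88) + 75) = -210712/118/579 + (-88*(-88) + 75) = -210712*579/118 + (7744 + 75) = -61001124/59 + 7819 = -60539803/59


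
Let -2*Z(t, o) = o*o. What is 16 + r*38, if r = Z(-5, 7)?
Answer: -915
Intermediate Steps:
Z(t, o) = -o²/2 (Z(t, o) = -o*o/2 = -o²/2)
r = -49/2 (r = -½*7² = -½*49 = -49/2 ≈ -24.500)
16 + r*38 = 16 - 49/2*38 = 16 - 931 = -915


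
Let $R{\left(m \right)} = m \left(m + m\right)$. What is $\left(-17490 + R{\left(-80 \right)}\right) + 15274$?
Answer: $10584$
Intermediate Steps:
$R{\left(m \right)} = 2 m^{2}$ ($R{\left(m \right)} = m 2 m = 2 m^{2}$)
$\left(-17490 + R{\left(-80 \right)}\right) + 15274 = \left(-17490 + 2 \left(-80\right)^{2}\right) + 15274 = \left(-17490 + 2 \cdot 6400\right) + 15274 = \left(-17490 + 12800\right) + 15274 = -4690 + 15274 = 10584$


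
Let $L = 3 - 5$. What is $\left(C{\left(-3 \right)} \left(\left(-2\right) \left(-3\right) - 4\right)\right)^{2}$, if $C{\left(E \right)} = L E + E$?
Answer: $36$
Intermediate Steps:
$L = -2$
$C{\left(E \right)} = - E$ ($C{\left(E \right)} = - 2 E + E = - E$)
$\left(C{\left(-3 \right)} \left(\left(-2\right) \left(-3\right) - 4\right)\right)^{2} = \left(\left(-1\right) \left(-3\right) \left(\left(-2\right) \left(-3\right) - 4\right)\right)^{2} = \left(3 \left(6 - 4\right)\right)^{2} = \left(3 \cdot 2\right)^{2} = 6^{2} = 36$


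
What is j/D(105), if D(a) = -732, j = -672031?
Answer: 672031/732 ≈ 918.08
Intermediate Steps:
j/D(105) = -672031/(-732) = -672031*(-1/732) = 672031/732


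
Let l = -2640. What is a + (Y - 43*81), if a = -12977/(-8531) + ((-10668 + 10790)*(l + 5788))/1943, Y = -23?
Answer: -2884890729/872407 ≈ -3306.8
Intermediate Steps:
a = 173768213/872407 (a = -12977/(-8531) + ((-10668 + 10790)*(-2640 + 5788))/1943 = -12977*(-1/8531) + (122*3148)*(1/1943) = 683/449 + 384056*(1/1943) = 683/449 + 384056/1943 = 173768213/872407 ≈ 199.18)
a + (Y - 43*81) = 173768213/872407 + (-23 - 43*81) = 173768213/872407 + (-23 - 3483) = 173768213/872407 - 3506 = -2884890729/872407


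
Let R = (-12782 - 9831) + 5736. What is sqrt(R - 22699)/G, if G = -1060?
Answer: -I*sqrt(9894)/530 ≈ -0.18768*I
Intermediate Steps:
R = -16877 (R = -22613 + 5736 = -16877)
sqrt(R - 22699)/G = sqrt(-16877 - 22699)/(-1060) = sqrt(-39576)*(-1/1060) = (2*I*sqrt(9894))*(-1/1060) = -I*sqrt(9894)/530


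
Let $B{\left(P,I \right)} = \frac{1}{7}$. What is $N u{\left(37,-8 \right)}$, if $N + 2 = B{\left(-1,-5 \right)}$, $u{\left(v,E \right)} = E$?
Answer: $\frac{104}{7} \approx 14.857$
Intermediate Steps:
$B{\left(P,I \right)} = \frac{1}{7}$
$N = - \frac{13}{7}$ ($N = -2 + \frac{1}{7} = - \frac{13}{7} \approx -1.8571$)
$N u{\left(37,-8 \right)} = \left(- \frac{13}{7}\right) \left(-8\right) = \frac{104}{7}$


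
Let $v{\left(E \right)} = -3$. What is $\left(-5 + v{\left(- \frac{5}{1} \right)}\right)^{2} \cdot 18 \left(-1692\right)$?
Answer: $-1949184$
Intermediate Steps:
$\left(-5 + v{\left(- \frac{5}{1} \right)}\right)^{2} \cdot 18 \left(-1692\right) = \left(-5 - 3\right)^{2} \cdot 18 \left(-1692\right) = \left(-8\right)^{2} \left(-30456\right) = 64 \left(-30456\right) = -1949184$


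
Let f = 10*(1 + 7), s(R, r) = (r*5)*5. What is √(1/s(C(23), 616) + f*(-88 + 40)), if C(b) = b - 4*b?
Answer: I*√9106943846/1540 ≈ 61.968*I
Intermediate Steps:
C(b) = -3*b
s(R, r) = 25*r (s(R, r) = (5*r)*5 = 25*r)
f = 80 (f = 10*8 = 80)
√(1/s(C(23), 616) + f*(-88 + 40)) = √(1/(25*616) + 80*(-88 + 40)) = √(1/15400 + 80*(-48)) = √(1/15400 - 3840) = √(-59135999/15400) = I*√9106943846/1540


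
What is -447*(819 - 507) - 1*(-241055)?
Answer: 101591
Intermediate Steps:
-447*(819 - 507) - 1*(-241055) = -447*312 + 241055 = -139464 + 241055 = 101591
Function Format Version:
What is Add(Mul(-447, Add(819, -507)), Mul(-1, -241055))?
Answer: 101591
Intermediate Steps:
Add(Mul(-447, Add(819, -507)), Mul(-1, -241055)) = Add(Mul(-447, 312), 241055) = Add(-139464, 241055) = 101591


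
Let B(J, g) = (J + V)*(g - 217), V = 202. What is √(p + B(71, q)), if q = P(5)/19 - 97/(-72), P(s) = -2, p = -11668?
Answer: I*√3668508030/228 ≈ 265.65*I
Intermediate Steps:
q = 1699/1368 (q = -2/19 - 97/(-72) = -2*1/19 - 97*(-1/72) = -2/19 + 97/72 = 1699/1368 ≈ 1.2420)
B(J, g) = (-217 + g)*(202 + J) (B(J, g) = (J + 202)*(g - 217) = (202 + J)*(-217 + g) = (-217 + g)*(202 + J))
√(p + B(71, q)) = √(-11668 + (-43834 - 217*71 + 202*(1699/1368) + 71*(1699/1368))) = √(-11668 + (-43834 - 15407 + 171599/684 + 120629/1368)) = √(-11668 - 26859287/456) = √(-32179895/456) = I*√3668508030/228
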